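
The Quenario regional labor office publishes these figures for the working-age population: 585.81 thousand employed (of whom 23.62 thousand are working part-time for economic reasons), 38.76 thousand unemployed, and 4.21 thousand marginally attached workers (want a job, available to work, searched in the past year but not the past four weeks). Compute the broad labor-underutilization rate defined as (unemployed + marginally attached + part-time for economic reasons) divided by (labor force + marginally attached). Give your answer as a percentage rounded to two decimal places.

Labor force = 585.81 + 38.76 = 624.57 thousand.
Numerator = 38.76 + 4.21 + 23.62 = 66.59 thousand.
Denominator = 624.57 + 4.21 = 628.78 thousand.
Broad rate = 66.59 / 628.78 = 10.59%.

Broad underutilization rate ≈ 10.59%.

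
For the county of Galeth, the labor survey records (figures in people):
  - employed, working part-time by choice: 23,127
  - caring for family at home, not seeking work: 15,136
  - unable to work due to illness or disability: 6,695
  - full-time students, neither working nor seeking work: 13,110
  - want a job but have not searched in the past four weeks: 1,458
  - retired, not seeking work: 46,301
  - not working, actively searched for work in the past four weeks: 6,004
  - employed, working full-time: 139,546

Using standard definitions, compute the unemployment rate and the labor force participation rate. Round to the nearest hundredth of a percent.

Unemployment rate ≈ 3.56%; labor force participation rate ≈ 67.10%.

Employed = 23,127 + 139,546 = 162,673.
Unemployed = 6,004.
Labor force = 162,673 + 6,004 = 168,677.
Not in labor force = 15,136 + 6,695 + 13,110 + 1,458 + 46,301 = 82,700 (those not working and not actively searching are outside the labor force — including those who want a job but have given up searching).
Civilian working-age population = 168,677 + 82,700 = 251,377.
Unemployment rate = 6,004 / 168,677 = 3.56%.
Labor force participation rate = 168,677 / 251,377 = 67.10%.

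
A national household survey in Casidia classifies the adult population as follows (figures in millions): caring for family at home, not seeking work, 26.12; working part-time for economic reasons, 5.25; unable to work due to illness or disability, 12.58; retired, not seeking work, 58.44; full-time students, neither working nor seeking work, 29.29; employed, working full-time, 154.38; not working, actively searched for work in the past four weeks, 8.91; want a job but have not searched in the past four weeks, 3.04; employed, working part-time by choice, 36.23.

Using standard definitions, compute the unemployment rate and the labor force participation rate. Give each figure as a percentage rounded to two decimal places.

Employed = 5.25 + 154.38 + 36.23 = 195.86 million (anyone who worked, including part-time for economic reasons, counts as employed).
Unemployed = 8.91 million.
Labor force = 195.86 + 8.91 = 204.77 million.
Not in labor force = 26.12 + 12.58 + 58.44 + 29.29 + 3.04 = 129.47 million (those not working and not actively searching are outside the labor force — including those who want a job but have given up searching).
Civilian working-age population = 204.77 + 129.47 = 334.24 million.
Unemployment rate = 8.91 / 204.77 = 4.35%.
Labor force participation rate = 204.77 / 334.24 = 61.26%.

Unemployment rate ≈ 4.35%; labor force participation rate ≈ 61.26%.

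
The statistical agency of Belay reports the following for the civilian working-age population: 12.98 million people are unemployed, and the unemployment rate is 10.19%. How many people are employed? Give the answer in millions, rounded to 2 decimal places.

Labor force = U / u = 12.98 / 0.1019 ≈ 127.38 million.
Employed = labor force − unemployed = 127.38 − 12.98 = 114.40 million.

About 114.40 million are employed.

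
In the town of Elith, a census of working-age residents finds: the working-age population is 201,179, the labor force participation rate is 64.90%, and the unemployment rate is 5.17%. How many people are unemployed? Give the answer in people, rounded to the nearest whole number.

About 6,750 are unemployed.

Labor force = 0.6490 × 201,179 = 130,565.
Unemployed = 0.0517 × 130,565 ≈ 6,750.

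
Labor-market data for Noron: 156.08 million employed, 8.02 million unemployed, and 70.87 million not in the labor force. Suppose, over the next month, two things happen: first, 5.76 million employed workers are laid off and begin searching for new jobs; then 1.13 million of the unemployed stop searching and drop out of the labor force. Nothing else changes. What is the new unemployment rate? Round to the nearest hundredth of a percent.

Initially, labor force = 156.08 + 8.02 = 164.10 million, so u = 8.02/164.10 = 4.89%.
After the first change, employed falls and unemployed rises by 5.76; labor force unchanged → E = 150.32, U = 13.78, labor force = 164.10 million.
After the second change, unemployed and labor force both fall by 1.13 → E = 150.32, U = 12.65, labor force = 162.97 million.
New unemployment rate = 12.65 / 162.97 = 7.76%.

New unemployment rate ≈ 7.76%.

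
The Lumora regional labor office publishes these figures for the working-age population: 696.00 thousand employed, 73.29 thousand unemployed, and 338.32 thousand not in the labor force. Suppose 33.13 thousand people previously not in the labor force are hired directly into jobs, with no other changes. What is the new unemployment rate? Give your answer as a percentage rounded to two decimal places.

New unemployment rate ≈ 9.13%.

Initially, labor force = 696.00 + 73.29 = 769.29 thousand, so u = 73.29/769.29 = 9.53%.
After the change, employed and labor force both rise by 33.13; unemployed unchanged → E = 729.13, U = 73.29, labor force = 802.42 thousand.
New unemployment rate = 73.29 / 802.42 = 9.13%.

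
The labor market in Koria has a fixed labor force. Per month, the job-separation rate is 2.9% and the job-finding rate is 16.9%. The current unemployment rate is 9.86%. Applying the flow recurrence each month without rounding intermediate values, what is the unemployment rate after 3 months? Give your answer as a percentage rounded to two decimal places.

Unemployment rate after three months ≈ 12.18%.

With a fixed labor force, u_{t+1} = u_t + s·(1−u_t) − f·u_t = u_t·(1−s−f) + s.
Here 1−s−f = 0.802 and s = 0.029.
u_1 = 0.098600 × 0.802 + 0.029 = 0.108077.
u_2 = 0.108077 × 0.802 + 0.029 = 0.115678.
u_3 = 0.115678 × 0.802 + 0.029 = 0.121774.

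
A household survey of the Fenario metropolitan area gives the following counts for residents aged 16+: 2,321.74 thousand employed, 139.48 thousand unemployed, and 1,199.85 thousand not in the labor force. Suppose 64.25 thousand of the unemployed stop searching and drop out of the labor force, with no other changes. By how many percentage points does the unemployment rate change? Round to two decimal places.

The unemployment rate changes by −2.53 percentage points.

Initially, labor force = 2,321.74 + 139.48 = 2,461.22 thousand, so u = 139.48/2,461.22 = 5.67%.
After the change, unemployed and labor force both fall by 64.25 → E = 2,321.74, U = 75.23, labor force = 2,396.97 thousand.
New unemployment rate = 75.23 / 2,396.97 = 3.14%.
Change = 3.14% − 5.67% = −2.53 percentage points.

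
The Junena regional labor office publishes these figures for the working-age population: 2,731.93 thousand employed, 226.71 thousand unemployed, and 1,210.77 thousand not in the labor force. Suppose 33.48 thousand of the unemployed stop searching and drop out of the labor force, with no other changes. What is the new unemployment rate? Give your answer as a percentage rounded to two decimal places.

Initially, labor force = 2,731.93 + 226.71 = 2,958.64 thousand, so u = 226.71/2,958.64 = 7.66%.
After the change, unemployed and labor force both fall by 33.48 → E = 2,731.93, U = 193.23, labor force = 2,925.16 thousand.
New unemployment rate = 193.23 / 2,925.16 = 6.61%.

New unemployment rate ≈ 6.61%.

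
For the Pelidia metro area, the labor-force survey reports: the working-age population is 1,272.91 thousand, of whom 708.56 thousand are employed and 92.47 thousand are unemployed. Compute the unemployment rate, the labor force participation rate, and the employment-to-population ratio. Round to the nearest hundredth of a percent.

Unemployment rate ≈ 11.54%; labor force participation rate ≈ 62.93%; employment-population ratio ≈ 55.66%.

Labor force = employed + unemployed = 708.56 + 92.47 = 801.03 thousand.
Unemployment rate = 92.47 / 801.03 = 11.54%.
Labor force participation rate = 801.03 / 1,272.91 = 62.93%.
Employment-population ratio = 708.56 / 1,272.91 = 55.66%.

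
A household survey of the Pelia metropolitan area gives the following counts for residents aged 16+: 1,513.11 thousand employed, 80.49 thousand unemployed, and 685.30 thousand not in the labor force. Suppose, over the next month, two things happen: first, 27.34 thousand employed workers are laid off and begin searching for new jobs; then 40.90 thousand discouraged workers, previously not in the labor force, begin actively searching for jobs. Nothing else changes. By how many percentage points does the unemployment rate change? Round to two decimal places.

The unemployment rate changes by +4.05 percentage points.

Initially, labor force = 1,513.11 + 80.49 = 1,593.60 thousand, so u = 80.49/1,593.60 = 5.05%.
After the first change, employed falls and unemployed rises by 27.34; labor force unchanged → E = 1,485.77, U = 107.83, labor force = 1,593.60 thousand.
After the second change, unemployed and labor force both rise by 40.90 → E = 1,485.77, U = 148.73, labor force = 1,634.50 thousand.
New unemployment rate = 148.73 / 1,634.50 = 9.10%.
Change = 9.10% − 5.05% = +4.05 percentage points.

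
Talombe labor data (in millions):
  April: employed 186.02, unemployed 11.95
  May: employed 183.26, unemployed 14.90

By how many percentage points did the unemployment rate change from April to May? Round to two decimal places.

The unemployment rate changed by +1.48 percentage points.

April: labor force = 186.02 + 11.95 = 197.97; u = 11.95/197.97 = 6.04%.
May: labor force = 183.26 + 14.90 = 198.16; u = 14.90/198.16 = 7.52%.
Change = 7.52% − 6.04% = +1.48 pp.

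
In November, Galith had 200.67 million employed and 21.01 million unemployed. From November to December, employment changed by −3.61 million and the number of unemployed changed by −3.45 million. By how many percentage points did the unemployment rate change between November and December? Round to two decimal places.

November: labor force = 200.67 + 21.01 = 221.68; u = 21.01/221.68 = 9.48%.
December: labor force = 197.06 + 17.56 = 214.62; u = 17.56/214.62 = 8.18%.
Change = 8.18% − 9.48% = −1.30 pp.

The unemployment rate changed by −1.30 percentage points.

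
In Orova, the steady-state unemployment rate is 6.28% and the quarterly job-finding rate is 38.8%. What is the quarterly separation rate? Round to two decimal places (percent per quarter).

Separation rate ≈ 2.60% per quarter.

From u* = s/(s+f): s = u·f/(1−u).
s = 0.0628 × 38.8 / (1 − 0.0628) = 2.4366 / 0.9372 ≈ 2.60% per quarter.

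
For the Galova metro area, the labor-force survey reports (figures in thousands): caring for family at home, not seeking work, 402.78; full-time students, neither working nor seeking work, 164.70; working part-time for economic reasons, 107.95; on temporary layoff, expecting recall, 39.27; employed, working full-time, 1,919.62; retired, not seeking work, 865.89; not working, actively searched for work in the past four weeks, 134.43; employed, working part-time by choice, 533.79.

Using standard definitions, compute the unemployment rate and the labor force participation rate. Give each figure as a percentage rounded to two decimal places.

Employed = 107.95 + 1,919.62 + 533.79 = 2,561.36 thousand (anyone who worked, including part-time for economic reasons, counts as employed).
Unemployed = 39.27 + 134.43 = 173.70 thousand (jobless and actively searching, or on temporary layoff).
Labor force = 2,561.36 + 173.70 = 2,735.06 thousand.
Not in labor force = 402.78 + 164.70 + 865.89 = 1,433.37 thousand (those not working and not actively searching are outside the labor force).
Civilian working-age population = 2,735.06 + 1,433.37 = 4,168.43 thousand.
Unemployment rate = 173.70 / 2,735.06 = 6.35%.
Labor force participation rate = 2,735.06 / 4,168.43 = 65.61%.

Unemployment rate ≈ 6.35%; labor force participation rate ≈ 65.61%.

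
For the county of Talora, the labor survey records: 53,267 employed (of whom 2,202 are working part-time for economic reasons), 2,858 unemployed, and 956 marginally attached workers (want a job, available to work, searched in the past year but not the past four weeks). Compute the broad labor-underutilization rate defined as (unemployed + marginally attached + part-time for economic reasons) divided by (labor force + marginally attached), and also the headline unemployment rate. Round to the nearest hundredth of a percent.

Broad underutilization rate ≈ 10.54%; headline unemployment rate ≈ 5.09%.

Labor force = 53,267 + 2,858 = 56,125.
Numerator = 2,858 + 956 + 2,202 = 6,016.
Denominator = 56,125 + 956 = 57,081.
Broad rate = 6,016 / 57,081 = 10.54%.
Headline unemployment rate = 2,858 / 56,125 = 5.09%.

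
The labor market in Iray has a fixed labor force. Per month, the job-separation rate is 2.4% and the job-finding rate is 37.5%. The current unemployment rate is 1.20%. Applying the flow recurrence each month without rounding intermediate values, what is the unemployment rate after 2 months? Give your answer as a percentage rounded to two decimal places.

With a fixed labor force, u_{t+1} = u_t + s·(1−u_t) − f·u_t = u_t·(1−s−f) + s.
Here 1−s−f = 0.601 and s = 0.024.
u_1 = 0.012000 × 0.601 + 0.024 = 0.031212.
u_2 = 0.031212 × 0.601 + 0.024 = 0.042758.

Unemployment rate after two months ≈ 4.28%.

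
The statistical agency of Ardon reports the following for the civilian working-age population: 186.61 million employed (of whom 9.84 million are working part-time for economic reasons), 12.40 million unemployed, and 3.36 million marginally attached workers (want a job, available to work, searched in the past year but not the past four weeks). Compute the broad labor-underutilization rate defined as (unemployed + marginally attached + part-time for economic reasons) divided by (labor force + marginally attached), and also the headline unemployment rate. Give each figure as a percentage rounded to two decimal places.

Broad underutilization rate ≈ 12.65%; headline unemployment rate ≈ 6.23%.

Labor force = 186.61 + 12.40 = 199.01 million.
Numerator = 12.40 + 3.36 + 9.84 = 25.60 million.
Denominator = 199.01 + 3.36 = 202.37 million.
Broad rate = 25.60 / 202.37 = 12.65%.
Headline unemployment rate = 12.40 / 199.01 = 6.23%.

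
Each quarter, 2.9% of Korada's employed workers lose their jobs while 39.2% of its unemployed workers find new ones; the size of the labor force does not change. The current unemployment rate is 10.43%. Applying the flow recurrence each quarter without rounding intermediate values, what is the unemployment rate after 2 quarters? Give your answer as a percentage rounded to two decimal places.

With a fixed labor force, u_{t+1} = u_t + s·(1−u_t) − f·u_t = u_t·(1−s−f) + s.
Here 1−s−f = 0.579 and s = 0.029.
u_1 = 0.104300 × 0.579 + 0.029 = 0.089390.
u_2 = 0.089390 × 0.579 + 0.029 = 0.080757.

Unemployment rate after two quarters ≈ 8.08%.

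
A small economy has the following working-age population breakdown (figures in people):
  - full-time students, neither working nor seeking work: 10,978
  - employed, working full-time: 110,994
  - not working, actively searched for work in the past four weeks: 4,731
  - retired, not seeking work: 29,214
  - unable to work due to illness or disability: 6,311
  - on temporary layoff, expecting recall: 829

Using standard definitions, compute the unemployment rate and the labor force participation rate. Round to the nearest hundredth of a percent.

Unemployment rate ≈ 4.77%; labor force participation rate ≈ 71.48%.

Employed = 110,994.
Unemployed = 4,731 + 829 = 5,560 (jobless and actively searching, or on temporary layoff).
Labor force = 110,994 + 5,560 = 116,554.
Not in labor force = 10,978 + 29,214 + 6,311 = 46,503 (those not working and not actively searching are outside the labor force).
Civilian working-age population = 116,554 + 46,503 = 163,057.
Unemployment rate = 5,560 / 116,554 = 4.77%.
Labor force participation rate = 116,554 / 163,057 = 71.48%.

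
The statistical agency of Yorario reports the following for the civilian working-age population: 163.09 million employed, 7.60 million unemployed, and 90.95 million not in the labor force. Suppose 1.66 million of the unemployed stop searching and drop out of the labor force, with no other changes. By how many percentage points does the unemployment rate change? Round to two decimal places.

The unemployment rate changes by −0.94 percentage points.

Initially, labor force = 163.09 + 7.60 = 170.69 million, so u = 7.60/170.69 = 4.45%.
After the change, unemployed and labor force both fall by 1.66 → E = 163.09, U = 5.94, labor force = 169.03 million.
New unemployment rate = 5.94 / 169.03 = 3.51%.
Change = 3.51% − 4.45% = −0.94 percentage points.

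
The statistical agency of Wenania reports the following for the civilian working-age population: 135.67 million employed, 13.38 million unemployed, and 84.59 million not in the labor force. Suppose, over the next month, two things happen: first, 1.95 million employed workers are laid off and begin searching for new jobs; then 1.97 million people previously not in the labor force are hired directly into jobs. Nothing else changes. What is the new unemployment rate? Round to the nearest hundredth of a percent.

Initially, labor force = 135.67 + 13.38 = 149.05 million, so u = 13.38/149.05 = 8.98%.
After the first change, employed falls and unemployed rises by 1.95; labor force unchanged → E = 133.72, U = 15.33, labor force = 149.05 million.
After the second change, employed and labor force both rise by 1.97; unemployed unchanged → E = 135.69, U = 15.33, labor force = 151.02 million.
New unemployment rate = 15.33 / 151.02 = 10.15%.

New unemployment rate ≈ 10.15%.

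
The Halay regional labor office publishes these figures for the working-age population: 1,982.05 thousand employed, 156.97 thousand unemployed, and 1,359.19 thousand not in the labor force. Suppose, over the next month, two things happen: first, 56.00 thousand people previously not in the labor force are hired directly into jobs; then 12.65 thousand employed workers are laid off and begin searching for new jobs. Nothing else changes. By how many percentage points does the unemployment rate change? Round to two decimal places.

Initially, labor force = 1,982.05 + 156.97 = 2,139.02 thousand, so u = 156.97/2,139.02 = 7.34%.
After the first change, employed and labor force both rise by 56.00; unemployed unchanged → E = 2,038.05, U = 156.97, labor force = 2,195.02 thousand.
After the second change, employed falls and unemployed rises by 12.65; labor force unchanged → E = 2,025.40, U = 169.62, labor force = 2,195.02 thousand.
New unemployment rate = 169.62 / 2,195.02 = 7.73%.
Change = 7.73% − 7.34% = +0.39 percentage points.

The unemployment rate changes by +0.39 percentage points.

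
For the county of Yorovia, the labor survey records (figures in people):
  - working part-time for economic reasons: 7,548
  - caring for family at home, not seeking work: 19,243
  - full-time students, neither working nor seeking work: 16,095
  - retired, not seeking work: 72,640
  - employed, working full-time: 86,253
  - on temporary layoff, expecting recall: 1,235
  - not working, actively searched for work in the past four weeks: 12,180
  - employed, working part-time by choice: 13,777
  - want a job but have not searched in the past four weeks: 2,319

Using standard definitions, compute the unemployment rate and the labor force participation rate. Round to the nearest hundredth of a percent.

Unemployment rate ≈ 11.09%; labor force participation rate ≈ 52.31%.

Employed = 7,548 + 86,253 + 13,777 = 107,578 (anyone who worked, including part-time for economic reasons, counts as employed).
Unemployed = 1,235 + 12,180 = 13,415 (jobless and actively searching, or on temporary layoff).
Labor force = 107,578 + 13,415 = 120,993.
Not in labor force = 19,243 + 16,095 + 72,640 + 2,319 = 110,297 (those not working and not actively searching are outside the labor force — including those who want a job but have given up searching).
Civilian working-age population = 120,993 + 110,297 = 231,290.
Unemployment rate = 13,415 / 120,993 = 11.09%.
Labor force participation rate = 120,993 / 231,290 = 52.31%.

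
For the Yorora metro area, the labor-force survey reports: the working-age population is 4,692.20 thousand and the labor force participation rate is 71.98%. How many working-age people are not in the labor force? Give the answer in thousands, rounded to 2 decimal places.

Share not in the labor force = 1 − 0.7198 = 0.2802.
Not in labor force = 0.2802 × 4,692.20 ≈ 1,314.75 thousand.

About 1,314.75 thousand are not in the labor force.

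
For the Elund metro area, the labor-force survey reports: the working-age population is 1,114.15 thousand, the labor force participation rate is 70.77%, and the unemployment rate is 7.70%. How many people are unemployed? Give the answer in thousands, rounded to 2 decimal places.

Labor force = 0.7077 × 1,114.15 = 788.48 thousand.
Unemployed = 0.0770 × 788.48 ≈ 60.71 thousand.

About 60.71 thousand are unemployed.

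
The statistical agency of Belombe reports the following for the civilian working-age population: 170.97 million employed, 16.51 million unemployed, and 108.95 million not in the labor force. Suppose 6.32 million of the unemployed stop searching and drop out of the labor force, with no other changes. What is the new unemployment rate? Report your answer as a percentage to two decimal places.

Initially, labor force = 170.97 + 16.51 = 187.48 million, so u = 16.51/187.48 = 8.81%.
After the change, unemployed and labor force both fall by 6.32 → E = 170.97, U = 10.19, labor force = 181.16 million.
New unemployment rate = 10.19 / 181.16 = 5.62%.

New unemployment rate ≈ 5.62%.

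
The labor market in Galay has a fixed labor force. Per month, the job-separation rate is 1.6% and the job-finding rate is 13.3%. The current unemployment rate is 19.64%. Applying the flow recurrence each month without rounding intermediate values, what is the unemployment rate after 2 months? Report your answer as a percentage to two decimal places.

With a fixed labor force, u_{t+1} = u_t + s·(1−u_t) − f·u_t = u_t·(1−s−f) + s.
Here 1−s−f = 0.851 and s = 0.016.
u_1 = 0.196400 × 0.851 + 0.016 = 0.183136.
u_2 = 0.183136 × 0.851 + 0.016 = 0.171849.

Unemployment rate after two months ≈ 17.18%.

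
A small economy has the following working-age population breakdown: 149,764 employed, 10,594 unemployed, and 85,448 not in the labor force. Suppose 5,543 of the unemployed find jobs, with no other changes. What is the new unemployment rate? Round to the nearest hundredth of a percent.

New unemployment rate ≈ 3.15%.

Initially, labor force = 149,764 + 10,594 = 160,358, so u = 10,594/160,358 = 6.61%.
After the change, unemployed falls and employed rises by 5,543; labor force unchanged → E = 155,307, U = 5,051, labor force = 160,358.
New unemployment rate = 5,051 / 160,358 = 3.15%.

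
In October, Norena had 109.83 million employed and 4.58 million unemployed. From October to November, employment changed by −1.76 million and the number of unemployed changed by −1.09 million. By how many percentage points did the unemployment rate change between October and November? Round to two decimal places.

October: labor force = 109.83 + 4.58 = 114.41; u = 4.58/114.41 = 4.00%.
November: labor force = 108.07 + 3.49 = 111.56; u = 3.49/111.56 = 3.13%.
Change = 3.13% − 4.00% = −0.87 pp.

The unemployment rate changed by −0.87 percentage points.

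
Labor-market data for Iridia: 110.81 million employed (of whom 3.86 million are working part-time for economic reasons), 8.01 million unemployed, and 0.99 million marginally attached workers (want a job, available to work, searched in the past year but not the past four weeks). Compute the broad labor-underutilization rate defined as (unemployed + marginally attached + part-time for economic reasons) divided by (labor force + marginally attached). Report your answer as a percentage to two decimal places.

Labor force = 110.81 + 8.01 = 118.82 million.
Numerator = 8.01 + 0.99 + 3.86 = 12.86 million.
Denominator = 118.82 + 0.99 = 119.81 million.
Broad rate = 12.86 / 119.81 = 10.73%.

Broad underutilization rate ≈ 10.73%.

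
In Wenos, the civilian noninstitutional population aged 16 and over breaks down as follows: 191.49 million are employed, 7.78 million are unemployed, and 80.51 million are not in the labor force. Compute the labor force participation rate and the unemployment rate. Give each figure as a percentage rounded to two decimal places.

Labor force = employed + unemployed = 191.49 + 7.78 = 199.27 million.
Working-age population = 199.27 + 80.51 = 279.78 million.
Unemployment rate = 7.78 / 199.27 = 3.90%.
Labor force participation rate = 199.27 / 279.78 = 71.22%.

Labor force participation rate ≈ 71.22%; unemployment rate ≈ 3.90%.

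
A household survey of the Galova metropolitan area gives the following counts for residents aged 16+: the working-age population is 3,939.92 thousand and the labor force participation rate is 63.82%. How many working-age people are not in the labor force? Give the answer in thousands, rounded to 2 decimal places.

About 1,425.46 thousand are not in the labor force.

Share not in the labor force = 1 − 0.6382 = 0.3618.
Not in labor force = 0.3618 × 3,939.92 ≈ 1,425.46 thousand.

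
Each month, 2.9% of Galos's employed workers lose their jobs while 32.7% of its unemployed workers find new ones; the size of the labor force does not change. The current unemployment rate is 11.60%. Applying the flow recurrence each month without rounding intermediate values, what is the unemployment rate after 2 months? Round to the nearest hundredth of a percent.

With a fixed labor force, u_{t+1} = u_t + s·(1−u_t) − f·u_t = u_t·(1−s−f) + s.
Here 1−s−f = 0.644 and s = 0.029.
u_1 = 0.116000 × 0.644 + 0.029 = 0.103704.
u_2 = 0.103704 × 0.644 + 0.029 = 0.095785.

Unemployment rate after two months ≈ 9.58%.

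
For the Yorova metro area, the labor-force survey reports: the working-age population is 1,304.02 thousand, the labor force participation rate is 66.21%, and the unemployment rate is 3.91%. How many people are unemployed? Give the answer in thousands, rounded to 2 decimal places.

Labor force = 0.6621 × 1,304.02 = 863.39 thousand.
Unemployed = 0.0391 × 863.39 ≈ 33.76 thousand.

About 33.76 thousand are unemployed.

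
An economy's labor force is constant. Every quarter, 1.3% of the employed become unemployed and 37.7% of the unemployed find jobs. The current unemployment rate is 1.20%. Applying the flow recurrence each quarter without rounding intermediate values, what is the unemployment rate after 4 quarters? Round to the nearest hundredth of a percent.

Unemployment rate after four quarters ≈ 3.04%.

With a fixed labor force, u_{t+1} = u_t + s·(1−u_t) − f·u_t = u_t·(1−s−f) + s.
Here 1−s−f = 0.610 and s = 0.013.
u_1 = 0.012000 × 0.610 + 0.013 = 0.020320.
u_2 = 0.020320 × 0.610 + 0.013 = 0.025395.
u_3 = 0.025395 × 0.610 + 0.013 = 0.028491.
u_4 = 0.028491 × 0.610 + 0.013 = 0.030380.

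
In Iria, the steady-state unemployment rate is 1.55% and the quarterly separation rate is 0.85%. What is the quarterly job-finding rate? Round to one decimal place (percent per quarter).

Job-finding rate ≈ 54.0% per quarter.

From u* = s/(s+f): f = s·(1−u)/u.
f = 0.85 × (1 − 0.0155) / 0.0155 = 0.8368 / 0.0155 ≈ 54.0% per quarter.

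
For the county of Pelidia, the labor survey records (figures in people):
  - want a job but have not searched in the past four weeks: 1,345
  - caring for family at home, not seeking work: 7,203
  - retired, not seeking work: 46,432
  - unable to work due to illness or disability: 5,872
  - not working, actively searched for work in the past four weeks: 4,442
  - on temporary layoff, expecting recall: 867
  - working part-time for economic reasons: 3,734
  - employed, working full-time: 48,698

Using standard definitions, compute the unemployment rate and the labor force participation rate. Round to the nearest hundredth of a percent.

Employed = 3,734 + 48,698 = 52,432 (anyone who worked, including part-time for economic reasons, counts as employed).
Unemployed = 4,442 + 867 = 5,309 (jobless and actively searching, or on temporary layoff).
Labor force = 52,432 + 5,309 = 57,741.
Not in labor force = 1,345 + 7,203 + 46,432 + 5,872 = 60,852 (those not working and not actively searching are outside the labor force — including those who want a job but have given up searching).
Civilian working-age population = 57,741 + 60,852 = 118,593.
Unemployment rate = 5,309 / 57,741 = 9.19%.
Labor force participation rate = 57,741 / 118,593 = 48.69%.

Unemployment rate ≈ 9.19%; labor force participation rate ≈ 48.69%.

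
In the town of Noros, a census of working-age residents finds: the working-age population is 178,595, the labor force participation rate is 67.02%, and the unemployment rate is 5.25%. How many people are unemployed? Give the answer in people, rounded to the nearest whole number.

About 6,284 are unemployed.

Labor force = 0.6702 × 178,595 = 119,694.
Unemployed = 0.0525 × 119,694 ≈ 6,284.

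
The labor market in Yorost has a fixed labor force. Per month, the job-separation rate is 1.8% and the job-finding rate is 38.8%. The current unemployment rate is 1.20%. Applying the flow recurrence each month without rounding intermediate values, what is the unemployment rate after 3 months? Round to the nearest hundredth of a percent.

Unemployment rate after three months ≈ 3.76%.

With a fixed labor force, u_{t+1} = u_t + s·(1−u_t) − f·u_t = u_t·(1−s−f) + s.
Here 1−s−f = 0.594 and s = 0.018.
u_1 = 0.012000 × 0.594 + 0.018 = 0.025128.
u_2 = 0.025128 × 0.594 + 0.018 = 0.032926.
u_3 = 0.032926 × 0.594 + 0.018 = 0.037558.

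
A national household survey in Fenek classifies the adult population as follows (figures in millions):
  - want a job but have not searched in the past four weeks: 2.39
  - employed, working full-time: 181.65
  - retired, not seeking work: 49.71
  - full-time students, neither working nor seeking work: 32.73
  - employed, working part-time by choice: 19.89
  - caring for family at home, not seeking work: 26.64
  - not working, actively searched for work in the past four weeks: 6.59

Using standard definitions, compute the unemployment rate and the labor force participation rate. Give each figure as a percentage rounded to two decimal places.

Employed = 181.65 + 19.89 = 201.54 million.
Unemployed = 6.59 million.
Labor force = 201.54 + 6.59 = 208.13 million.
Not in labor force = 2.39 + 49.71 + 32.73 + 26.64 = 111.47 million (those not working and not actively searching are outside the labor force — including those who want a job but have given up searching).
Civilian working-age population = 208.13 + 111.47 = 319.60 million.
Unemployment rate = 6.59 / 208.13 = 3.17%.
Labor force participation rate = 208.13 / 319.60 = 65.12%.

Unemployment rate ≈ 3.17%; labor force participation rate ≈ 65.12%.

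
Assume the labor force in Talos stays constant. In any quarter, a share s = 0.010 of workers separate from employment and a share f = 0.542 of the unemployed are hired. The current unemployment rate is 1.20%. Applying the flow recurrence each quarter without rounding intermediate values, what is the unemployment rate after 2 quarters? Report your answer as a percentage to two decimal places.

With a fixed labor force, u_{t+1} = u_t + s·(1−u_t) − f·u_t = u_t·(1−s−f) + s.
Here 1−s−f = 0.448 and s = 0.010.
u_1 = 0.012000 × 0.448 + 0.010 = 0.015376.
u_2 = 0.015376 × 0.448 + 0.010 = 0.016888.

Unemployment rate after two quarters ≈ 1.69%.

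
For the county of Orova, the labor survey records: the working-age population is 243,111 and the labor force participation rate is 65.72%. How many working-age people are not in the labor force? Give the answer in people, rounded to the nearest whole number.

About 83,338 are not in the labor force.

Share not in the labor force = 1 − 0.6572 = 0.3428.
Not in labor force = 0.3428 × 243,111 ≈ 83,338.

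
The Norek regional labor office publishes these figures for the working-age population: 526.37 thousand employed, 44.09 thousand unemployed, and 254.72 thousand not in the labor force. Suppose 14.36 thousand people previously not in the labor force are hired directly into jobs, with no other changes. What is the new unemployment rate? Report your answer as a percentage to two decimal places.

Initially, labor force = 526.37 + 44.09 = 570.46 thousand, so u = 44.09/570.46 = 7.73%.
After the change, employed and labor force both rise by 14.36; unemployed unchanged → E = 540.73, U = 44.09, labor force = 584.82 thousand.
New unemployment rate = 44.09 / 584.82 = 7.54%.

New unemployment rate ≈ 7.54%.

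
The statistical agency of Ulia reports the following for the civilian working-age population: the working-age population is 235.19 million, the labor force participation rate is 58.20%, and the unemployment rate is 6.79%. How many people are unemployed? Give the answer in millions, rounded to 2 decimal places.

About 9.29 million are unemployed.

Labor force = 0.5820 × 235.19 = 136.88 million.
Unemployed = 0.0679 × 136.88 ≈ 9.29 million.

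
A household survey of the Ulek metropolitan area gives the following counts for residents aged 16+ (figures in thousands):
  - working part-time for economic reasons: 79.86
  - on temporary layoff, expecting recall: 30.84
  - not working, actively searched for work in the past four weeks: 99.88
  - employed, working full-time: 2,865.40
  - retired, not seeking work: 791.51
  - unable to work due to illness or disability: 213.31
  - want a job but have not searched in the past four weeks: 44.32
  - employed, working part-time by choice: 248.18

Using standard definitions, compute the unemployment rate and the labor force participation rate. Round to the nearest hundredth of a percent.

Employed = 79.86 + 2,865.40 + 248.18 = 3,193.44 thousand (anyone who worked, including part-time for economic reasons, counts as employed).
Unemployed = 30.84 + 99.88 = 130.72 thousand (jobless and actively searching, or on temporary layoff).
Labor force = 3,193.44 + 130.72 = 3,324.16 thousand.
Not in labor force = 791.51 + 213.31 + 44.32 = 1,049.14 thousand (those not working and not actively searching are outside the labor force — including those who want a job but have given up searching).
Civilian working-age population = 3,324.16 + 1,049.14 = 4,373.30 thousand.
Unemployment rate = 130.72 / 3,324.16 = 3.93%.
Labor force participation rate = 3,324.16 / 4,373.30 = 76.01%.

Unemployment rate ≈ 3.93%; labor force participation rate ≈ 76.01%.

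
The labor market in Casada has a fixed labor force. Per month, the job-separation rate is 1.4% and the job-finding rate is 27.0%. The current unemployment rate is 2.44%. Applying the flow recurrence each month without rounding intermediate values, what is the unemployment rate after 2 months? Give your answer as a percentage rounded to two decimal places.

With a fixed labor force, u_{t+1} = u_t + s·(1−u_t) − f·u_t = u_t·(1−s−f) + s.
Here 1−s−f = 0.716 and s = 0.014.
u_1 = 0.024400 × 0.716 + 0.014 = 0.031470.
u_2 = 0.031470 × 0.716 + 0.014 = 0.036533.

Unemployment rate after two months ≈ 3.65%.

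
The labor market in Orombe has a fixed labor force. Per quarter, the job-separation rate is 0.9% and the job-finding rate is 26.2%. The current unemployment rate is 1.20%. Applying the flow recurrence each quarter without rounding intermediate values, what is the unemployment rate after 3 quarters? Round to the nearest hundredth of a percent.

Unemployment rate after three quarters ≈ 2.50%.

With a fixed labor force, u_{t+1} = u_t + s·(1−u_t) − f·u_t = u_t·(1−s−f) + s.
Here 1−s−f = 0.729 and s = 0.009.
u_1 = 0.012000 × 0.729 + 0.009 = 0.017748.
u_2 = 0.017748 × 0.729 + 0.009 = 0.021938.
u_3 = 0.021938 × 0.729 + 0.009 = 0.024993.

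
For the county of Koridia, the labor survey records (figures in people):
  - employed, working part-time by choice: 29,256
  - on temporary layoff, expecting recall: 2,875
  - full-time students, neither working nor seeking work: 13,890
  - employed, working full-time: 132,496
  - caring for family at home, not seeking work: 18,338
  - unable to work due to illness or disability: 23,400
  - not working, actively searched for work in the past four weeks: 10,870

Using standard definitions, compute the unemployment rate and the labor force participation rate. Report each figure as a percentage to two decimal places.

Unemployment rate ≈ 7.83%; labor force participation rate ≈ 75.93%.

Employed = 29,256 + 132,496 = 161,752.
Unemployed = 2,875 + 10,870 = 13,745 (jobless and actively searching, or on temporary layoff).
Labor force = 161,752 + 13,745 = 175,497.
Not in labor force = 13,890 + 18,338 + 23,400 = 55,628 (those not working and not actively searching are outside the labor force).
Civilian working-age population = 175,497 + 55,628 = 231,125.
Unemployment rate = 13,745 / 175,497 = 7.83%.
Labor force participation rate = 175,497 / 231,125 = 75.93%.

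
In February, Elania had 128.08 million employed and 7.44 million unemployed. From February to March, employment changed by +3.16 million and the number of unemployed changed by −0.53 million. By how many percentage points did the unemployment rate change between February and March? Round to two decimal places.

February: labor force = 128.08 + 7.44 = 135.52; u = 7.44/135.52 = 5.49%.
March: labor force = 131.24 + 6.91 = 138.15; u = 6.91/138.15 = 5.00%.
Change = 5.00% − 5.49% = −0.49 pp.

The unemployment rate changed by −0.49 percentage points.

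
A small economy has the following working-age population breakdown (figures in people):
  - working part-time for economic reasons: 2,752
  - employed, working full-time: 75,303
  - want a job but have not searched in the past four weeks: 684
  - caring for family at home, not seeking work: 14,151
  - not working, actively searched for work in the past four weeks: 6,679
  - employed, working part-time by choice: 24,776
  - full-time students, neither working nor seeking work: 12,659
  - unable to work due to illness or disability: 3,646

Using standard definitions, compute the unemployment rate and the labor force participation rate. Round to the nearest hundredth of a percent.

Employed = 2,752 + 75,303 + 24,776 = 102,831 (anyone who worked, including part-time for economic reasons, counts as employed).
Unemployed = 6,679.
Labor force = 102,831 + 6,679 = 109,510.
Not in labor force = 684 + 14,151 + 12,659 + 3,646 = 31,140 (those not working and not actively searching are outside the labor force — including those who want a job but have given up searching).
Civilian working-age population = 109,510 + 31,140 = 140,650.
Unemployment rate = 6,679 / 109,510 = 6.10%.
Labor force participation rate = 109,510 / 140,650 = 77.86%.

Unemployment rate ≈ 6.10%; labor force participation rate ≈ 77.86%.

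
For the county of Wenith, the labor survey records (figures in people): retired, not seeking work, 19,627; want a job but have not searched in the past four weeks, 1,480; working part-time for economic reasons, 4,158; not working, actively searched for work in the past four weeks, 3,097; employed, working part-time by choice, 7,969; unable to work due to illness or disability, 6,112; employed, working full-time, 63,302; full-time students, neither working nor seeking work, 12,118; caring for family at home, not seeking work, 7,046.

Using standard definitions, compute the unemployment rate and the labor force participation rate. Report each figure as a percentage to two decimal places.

Unemployment rate ≈ 3.94%; labor force participation rate ≈ 62.87%.

Employed = 4,158 + 7,969 + 63,302 = 75,429 (anyone who worked, including part-time for economic reasons, counts as employed).
Unemployed = 3,097.
Labor force = 75,429 + 3,097 = 78,526.
Not in labor force = 19,627 + 1,480 + 6,112 + 12,118 + 7,046 = 46,383 (those not working and not actively searching are outside the labor force — including those who want a job but have given up searching).
Civilian working-age population = 78,526 + 46,383 = 124,909.
Unemployment rate = 3,097 / 78,526 = 3.94%.
Labor force participation rate = 78,526 / 124,909 = 62.87%.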